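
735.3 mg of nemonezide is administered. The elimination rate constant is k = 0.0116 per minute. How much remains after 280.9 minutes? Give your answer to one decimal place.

28.3 mg

t½ = ln 2 / k = 0.69315 / 0.0116 ≈ 59.754 minutes.
Number of half-lives: n = 280.9/59.754 ≈ 4.7009.
Remaining = 735.3 × (1/2)^4.7009 = 735.3 × 0.038448 ≈ 28.271 mg.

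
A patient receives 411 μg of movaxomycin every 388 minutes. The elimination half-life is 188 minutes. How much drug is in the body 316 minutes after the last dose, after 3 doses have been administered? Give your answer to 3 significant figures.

The 3 doses were given 1092, 704, 316 minutes ago.
Total = 411·(1/2)^(1092/188) + 411·(1/2)^(704/188) + 411·(1/2)^(316/188)
      = 7.3334 + 30.661 + 128.19 ≈ 166.18 μg.

166 μg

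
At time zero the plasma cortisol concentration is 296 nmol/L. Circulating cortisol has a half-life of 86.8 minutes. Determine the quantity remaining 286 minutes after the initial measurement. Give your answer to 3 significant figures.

Number of half-lives: n = 286/86.8 ≈ 3.2949.
Remaining = 296 × (1/2)^3.2949 = 296 × 0.10189 ≈ 30.159 nmol/L.

30.2 nmol/L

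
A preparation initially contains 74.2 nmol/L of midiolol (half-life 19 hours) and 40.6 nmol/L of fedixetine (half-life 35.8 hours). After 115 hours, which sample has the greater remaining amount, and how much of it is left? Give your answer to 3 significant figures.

midiolol: 74.2 × (1/2)^6.0526 ≈ 1.1178 nmol/L.
fedixetine: 40.6 × (1/2)^3.2123 ≈ 4.3806 nmol/L.
Fedixetine has more remaining, at ≈ 4.3806 nmol/L.

fedixetine, 4.38 nmol/L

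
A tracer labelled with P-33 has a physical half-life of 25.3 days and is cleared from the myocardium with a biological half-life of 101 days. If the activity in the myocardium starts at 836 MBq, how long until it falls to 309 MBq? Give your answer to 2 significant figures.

29 days

1/t_eff = 1/t_phys + 1/t_biol = 1/25.3 + 1/101 = 0.049427 per day.
t_eff = 25.3 × 101 / (25.3 + 101) ≈ 20.232 days.
n = log₂(836/309) ≈ 1.4359; t = 1.4359 × 20.232 ≈ 29.051 days.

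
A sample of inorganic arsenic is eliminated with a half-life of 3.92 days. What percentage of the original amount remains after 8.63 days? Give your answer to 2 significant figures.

22%

n = 8.63/3.92 ≈ 2.2015 half-lives.
Fraction remaining = (1/2)^2.2015 ≈ 0.21741, i.e. 21.741%.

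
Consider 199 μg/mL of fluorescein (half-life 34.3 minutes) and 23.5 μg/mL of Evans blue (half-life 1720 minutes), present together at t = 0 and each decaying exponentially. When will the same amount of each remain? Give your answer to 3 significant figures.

108 minutes

Set 199·(1/2)^(t/34.3) = 23.5·(1/2)^(t/1720).
Taking log₂: log₂(199/23.5) = t·(1/34.3 − 1/1720).
log₂(8.4681) = 3.082; 1/34.3 − 1/1720 = 0.028573.
t = 3.082 / 0.028573 ≈ 107.86 minutes.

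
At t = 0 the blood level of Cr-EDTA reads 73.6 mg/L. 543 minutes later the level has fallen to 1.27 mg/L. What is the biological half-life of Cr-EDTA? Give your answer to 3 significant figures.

92.7 minutes

A/A₀ = 1.27/73.6 ≈ 0.017255.
n = log₂(57.953) ≈ 5.8568 half-lives elapsed in 543 minutes.
t½ = 543/5.8568 ≈ 92.713 minutes.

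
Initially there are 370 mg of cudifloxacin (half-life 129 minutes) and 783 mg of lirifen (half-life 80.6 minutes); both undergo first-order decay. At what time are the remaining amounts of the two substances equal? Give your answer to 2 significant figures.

Set 370·(1/2)^(t/129) = 783·(1/2)^(t/80.6).
Taking log₂: log₂(370/783) = t·(1/129 − 1/80.6).
log₂(0.47254) = -1.0815; 1/129 − 1/80.6 = -0.004655.
t = -1.0815 / -0.004655 ≈ 232.33 minutes.

230 minutes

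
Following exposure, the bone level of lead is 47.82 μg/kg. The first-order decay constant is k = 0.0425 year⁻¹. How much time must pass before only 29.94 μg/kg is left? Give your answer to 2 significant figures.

t½ = ln 2 / k = 0.69315 / 0.0425 ≈ 16.309 years.
Fraction remaining = 29.94/47.82 ≈ 0.6261.
n = log₂(47.82/29.94) = ln(1.5972)/ln 2 ≈ 0.67554 half-lives.
t = n × t½ = 0.67554 × 16.309 ≈ 11.018 years.

11 years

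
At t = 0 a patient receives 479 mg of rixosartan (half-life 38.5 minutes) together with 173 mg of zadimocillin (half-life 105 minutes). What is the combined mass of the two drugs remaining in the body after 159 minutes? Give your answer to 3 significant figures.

rixosartan: 479 × (1/2)^(159/38.5) = 479 × (1/2)^4.1299 ≈ 27.36 mg.
zadimocillin: 173 × (1/2)^(159/105) = 173 × (1/2)^1.5143 ≈ 60.562 mg.
Total = 27.36 + 60.562 ≈ 87.922 mg.

87.9 mg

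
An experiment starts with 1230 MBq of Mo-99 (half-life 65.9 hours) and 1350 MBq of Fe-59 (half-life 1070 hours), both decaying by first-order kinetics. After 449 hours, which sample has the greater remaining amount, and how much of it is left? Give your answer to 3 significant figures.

Mo-99: 1230 × (1/2)^6.8134 ≈ 10.937 MBq.
Fe-59: 1350 × (1/2)^0.41963 ≈ 1009.3 MBq.
Fe-59 has more remaining, at ≈ 1009.3 MBq.

Fe-59, 1010 MBq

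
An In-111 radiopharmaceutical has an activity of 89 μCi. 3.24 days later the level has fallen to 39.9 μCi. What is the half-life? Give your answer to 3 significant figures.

2.80 days

A/A₀ = 39.9/89 ≈ 0.44831.
n = log₂(2.2306) ≈ 1.1574 half-lives elapsed in 3.24 days.
t½ = 3.24/1.1574 ≈ 2.7993 days.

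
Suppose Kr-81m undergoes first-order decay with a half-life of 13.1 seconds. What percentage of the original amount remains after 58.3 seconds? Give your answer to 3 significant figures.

n = 58.3/13.1 ≈ 4.4504 half-lives.
Fraction remaining = (1/2)^4.4504 ≈ 0.045741, i.e. 4.5741%.

4.57%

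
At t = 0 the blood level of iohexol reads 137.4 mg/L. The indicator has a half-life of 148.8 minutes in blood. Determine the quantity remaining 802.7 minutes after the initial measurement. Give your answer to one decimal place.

Number of half-lives: n = 802.7/148.8 ≈ 5.3945.
Remaining = 137.4 × (1/2)^5.3945 = 137.4 × 0.023774 ≈ 3.2665 mg/L.

3.3 mg/L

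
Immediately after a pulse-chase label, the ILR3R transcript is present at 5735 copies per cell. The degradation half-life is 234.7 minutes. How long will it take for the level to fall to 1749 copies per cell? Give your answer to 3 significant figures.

Fraction remaining = 1749/5735 ≈ 0.30497.
n = log₂(5735/1749) = ln(3.279)/ln 2 ≈ 1.7133 half-lives.
t = n × t½ = 1.7133 × 234.7 ≈ 402.1 minutes.

402 minutes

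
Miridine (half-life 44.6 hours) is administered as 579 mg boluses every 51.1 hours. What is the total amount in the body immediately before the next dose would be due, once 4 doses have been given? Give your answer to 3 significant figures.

The 4 doses were given 204.4, 153.3, 102.2, 51.1 hours ago.
Total = 579·(1/2)^(204.4/44.6) + 579·(1/2)^(153.3/44.6) + 579·(1/2)^(102.2/44.6) + 579·(1/2)^(51.1/44.6)
      = 24.159 + 53.453 + 118.27 + 261.68 ≈ 457.57 mg.

458 mg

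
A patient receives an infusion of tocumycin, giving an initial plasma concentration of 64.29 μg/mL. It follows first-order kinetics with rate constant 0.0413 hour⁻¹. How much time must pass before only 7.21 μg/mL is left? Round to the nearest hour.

53 hours

t½ = ln 2 / k = 0.69315 / 0.0413 ≈ 16.783 hours.
Fraction remaining = 7.21/64.29 ≈ 0.11215.
n = log₂(64.29/7.21) = ln(8.9168)/ln 2 ≈ 3.1565 half-lives.
t = n × t½ = 3.1565 × 16.783 ≈ 52.977 hours.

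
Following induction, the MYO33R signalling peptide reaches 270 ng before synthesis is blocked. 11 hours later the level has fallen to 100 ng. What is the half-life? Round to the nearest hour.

A/A₀ = 100/270 ≈ 0.37037.
n = log₂(2.7) ≈ 1.433 half-lives elapsed in 11 hours.
t½ = 11/1.433 ≈ 7.6764 hours.

8 hours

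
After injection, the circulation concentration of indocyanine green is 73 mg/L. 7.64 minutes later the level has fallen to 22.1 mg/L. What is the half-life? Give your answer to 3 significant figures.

A/A₀ = 22.1/73 ≈ 0.30274.
n = log₂(3.3032) ≈ 1.7239 half-lives elapsed in 7.64 minutes.
t½ = 7.64/1.7239 ≈ 4.4319 minutes.

4.43 minutes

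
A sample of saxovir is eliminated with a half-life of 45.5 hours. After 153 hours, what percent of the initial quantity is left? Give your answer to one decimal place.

9.7%

n = 153/45.5 ≈ 3.3626 half-lives.
Fraction remaining = (1/2)^3.3626 ≈ 0.097218, i.e. 9.7218%.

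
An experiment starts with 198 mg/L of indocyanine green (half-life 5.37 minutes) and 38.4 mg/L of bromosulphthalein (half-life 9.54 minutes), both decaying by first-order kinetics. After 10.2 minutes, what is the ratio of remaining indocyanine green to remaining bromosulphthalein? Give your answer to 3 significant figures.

2.90

indocyanine green: 198 × (1/2)^(10.2/5.37) = 198 × (1/2)^1.8994 ≈ 53.073 mg/L.
bromosulphthalein: 38.4 × (1/2)^(10.2/9.54) = 38.4 × (1/2)^1.0692 ≈ 18.301 mg/L.
Ratio ≈ 53.073 / 18.301 ≈ 2.9.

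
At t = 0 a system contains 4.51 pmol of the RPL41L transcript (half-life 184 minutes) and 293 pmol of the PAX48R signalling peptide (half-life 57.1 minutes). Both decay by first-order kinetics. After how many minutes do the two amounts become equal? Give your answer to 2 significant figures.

500 minutes

Set 4.51·(1/2)^(t/184) = 293·(1/2)^(t/57.1).
Taking log₂: log₂(4.51/293) = t·(1/184 − 1/57.1).
log₂(0.015392) = -6.0216; 1/184 − 1/57.1 = -0.012078.
t = -6.0216 / -0.012078 ≈ 498.55 minutes.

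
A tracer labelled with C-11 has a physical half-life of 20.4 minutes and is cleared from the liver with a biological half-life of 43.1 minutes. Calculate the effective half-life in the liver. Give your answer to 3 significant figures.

1/t_eff = 1/t_phys + 1/t_biol = 1/20.4 + 1/43.1 = 0.072221 per minute.
t_eff = 20.4 × 43.1 / (20.4 + 43.1) ≈ 13.846 minutes.

13.8 minutes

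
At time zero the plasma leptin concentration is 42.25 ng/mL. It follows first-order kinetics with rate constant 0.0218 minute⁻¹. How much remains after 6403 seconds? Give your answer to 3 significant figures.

4.13 ng/mL

t½ = ln 2 / k = 0.69315 / 0.0218 ≈ 31.796 minutes.
Convert the elapsed time: 6403 seconds = 106.717 minutes.
Number of half-lives: n = 106.717/31.796 ≈ 3.3563.
Remaining = 42.25 × (1/2)^3.3563 = 42.25 × 0.097644 ≈ 4.1255 ng/mL.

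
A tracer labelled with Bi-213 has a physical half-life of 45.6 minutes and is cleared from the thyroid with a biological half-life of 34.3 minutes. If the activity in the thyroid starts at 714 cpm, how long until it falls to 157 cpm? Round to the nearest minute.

1/t_eff = 1/t_phys + 1/t_biol = 1/45.6 + 1/34.3 = 0.051084 per minute.
t_eff = 45.6 × 34.3 / (45.6 + 34.3) ≈ 19.575 minutes.
n = log₂(714/157) ≈ 2.1852; t = 2.1852 × 19.575 ≈ 42.776 minutes.

43 minutes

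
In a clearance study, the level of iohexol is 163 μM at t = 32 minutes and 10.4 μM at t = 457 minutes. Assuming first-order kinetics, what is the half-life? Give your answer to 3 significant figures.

Over Δt = 457 − 32 = 425 minutes, the level fell by a factor of 163/10.4 ≈ 15.673.
n = log₂(15.673) ≈ 3.9702 half-lives, so t½ = 425/3.9702 ≈ 107.05 minutes.

107 minutes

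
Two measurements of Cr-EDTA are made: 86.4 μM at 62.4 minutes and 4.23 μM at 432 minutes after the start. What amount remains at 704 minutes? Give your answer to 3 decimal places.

Over Δt = 432 − 62.4 = 369.6 minutes, the level fell by a factor of 86.4/4.23 ≈ 20.426.
n = log₂(20.426) ≈ 4.3523 half-lives, so t½ = 369.6/4.3523 ≈ 84.921 minutes.
From t = 432 to t = 704: 4.23 × (1/2)^((704−432)/84.921) ≈ 0.45935 μM.

0.459 μM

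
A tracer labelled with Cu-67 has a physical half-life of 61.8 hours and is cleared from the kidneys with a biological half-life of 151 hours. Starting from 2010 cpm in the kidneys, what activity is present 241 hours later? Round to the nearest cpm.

1/t_eff = 1/t_phys + 1/t_biol = 1/61.8 + 1/151 = 0.022804 per hour.
t_eff = 61.8 × 151 / (61.8 + 151) ≈ 43.852 hours.
Remaining = 2010 × (1/2)^(241/43.852) = 2010 × (1/2)^5.4957 ≈ 44.548 cpm.

45 cpm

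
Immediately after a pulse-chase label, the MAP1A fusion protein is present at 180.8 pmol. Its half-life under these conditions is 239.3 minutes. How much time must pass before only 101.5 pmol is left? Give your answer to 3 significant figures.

199 minutes

Fraction remaining = 101.5/180.8 ≈ 0.56139.
n = log₂(180.8/101.5) = ln(1.7813)/ln 2 ≈ 0.83291 half-lives.
t = n × t½ = 0.83291 × 239.3 ≈ 199.32 minutes.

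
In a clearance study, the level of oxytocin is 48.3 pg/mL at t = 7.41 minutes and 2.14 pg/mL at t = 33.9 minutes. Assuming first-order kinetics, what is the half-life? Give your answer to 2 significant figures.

5.9 minutes

Over Δt = 33.9 − 7.41 = 26.49 minutes, the level fell by a factor of 48.3/2.14 ≈ 22.57.
n = log₂(22.57) ≈ 4.4963 half-lives, so t½ = 26.49/4.4963 ≈ 5.8915 minutes.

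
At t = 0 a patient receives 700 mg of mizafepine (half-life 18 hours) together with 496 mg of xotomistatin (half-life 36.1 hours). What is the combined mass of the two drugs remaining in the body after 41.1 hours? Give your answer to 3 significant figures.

mizafepine: 700 × (1/2)^(41.1/18) = 700 × (1/2)^2.2833 ≈ 143.8 mg.
xotomistatin: 496 × (1/2)^(41.1/36.1) = 496 × (1/2)^1.1385 ≈ 225.3 mg.
Total = 143.8 + 225.3 ≈ 369.09 mg.

369 mg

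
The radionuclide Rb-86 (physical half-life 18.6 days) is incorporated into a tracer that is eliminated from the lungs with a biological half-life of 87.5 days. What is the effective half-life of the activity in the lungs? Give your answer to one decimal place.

15.3 days

1/t_eff = 1/t_phys + 1/t_biol = 1/18.6 + 1/87.5 = 0.065192 per day.
t_eff = 18.6 × 87.5 / (18.6 + 87.5) ≈ 15.339 days.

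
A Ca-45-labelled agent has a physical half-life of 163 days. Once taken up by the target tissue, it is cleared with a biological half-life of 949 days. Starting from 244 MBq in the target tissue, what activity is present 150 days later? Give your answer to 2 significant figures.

1/t_eff = 1/t_phys + 1/t_biol = 1/163 + 1/949 = 0.0071887 per day.
t_eff = 163 × 949 / (163 + 949) ≈ 139.11 days.
Remaining = 244 × (1/2)^(150/139.11) = 244 × (1/2)^1.0783 ≈ 115.55 MBq.

120 MBq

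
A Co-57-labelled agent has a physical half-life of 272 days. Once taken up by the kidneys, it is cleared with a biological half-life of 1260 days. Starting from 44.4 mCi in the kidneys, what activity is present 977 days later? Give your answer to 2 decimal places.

2.15 mCi

1/t_eff = 1/t_phys + 1/t_biol = 1/272 + 1/1260 = 0.0044701 per day.
t_eff = 272 × 1260 / (272 + 1260) ≈ 223.71 days.
Remaining = 44.4 × (1/2)^(977/223.71) = 44.4 × (1/2)^4.3673 ≈ 2.1513 mCi.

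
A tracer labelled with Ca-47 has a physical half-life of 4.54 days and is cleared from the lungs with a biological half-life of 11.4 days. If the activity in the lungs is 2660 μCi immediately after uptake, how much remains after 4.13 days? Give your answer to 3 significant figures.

1/t_eff = 1/t_phys + 1/t_biol = 1/4.54 + 1/11.4 = 0.30798 per day.
t_eff = 4.54 × 11.4 / (4.54 + 11.4) ≈ 3.2469 days.
Remaining = 2660 × (1/2)^(4.13/3.2469) = 2660 × (1/2)^1.272 ≈ 1101.5 μCi.

1100 μCi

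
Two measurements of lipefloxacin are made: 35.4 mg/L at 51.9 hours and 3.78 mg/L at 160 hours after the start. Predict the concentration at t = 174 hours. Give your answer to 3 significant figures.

Over Δt = 160 − 51.9 = 108.1 hours, the level fell by a factor of 35.4/3.78 ≈ 9.3651.
n = log₂(9.3651) ≈ 3.2273 half-lives, so t½ = 108.1/3.2273 ≈ 33.496 hours.
From t = 160 to t = 174: 3.78 × (1/2)^((174−160)/33.496) ≈ 2.8293 mg/L.

2.83 mg/L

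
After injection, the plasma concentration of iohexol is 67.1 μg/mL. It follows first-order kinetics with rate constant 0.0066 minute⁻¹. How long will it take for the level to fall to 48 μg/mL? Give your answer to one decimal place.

50.8 minutes

t½ = ln 2 / λ = 0.69315 / 0.0066 ≈ 105.02 minutes.
Fraction remaining = 48/67.1 ≈ 0.71535.
n = log₂(67.1/48) = ln(1.3979)/ln 2 ≈ 0.48328 half-lives.
t = n × t½ = 0.48328 × 105.02 ≈ 50.755 minutes.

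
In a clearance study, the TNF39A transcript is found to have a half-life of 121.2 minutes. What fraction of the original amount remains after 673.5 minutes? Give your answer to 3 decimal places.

0.021

n = 673.5/121.2 ≈ 5.5569 half-lives.
Fraction remaining = (1/2)^5.5569 ≈ 0.021242.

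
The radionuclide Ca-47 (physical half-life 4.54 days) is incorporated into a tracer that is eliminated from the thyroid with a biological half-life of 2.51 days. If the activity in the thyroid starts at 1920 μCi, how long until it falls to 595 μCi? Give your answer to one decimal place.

1/t_eff = 1/t_phys + 1/t_biol = 1/4.54 + 1/2.51 = 0.61867 per day.
t_eff = 4.54 × 2.51 / (4.54 + 2.51) ≈ 1.6164 days.
n = log₂(1920/595) ≈ 1.6901; t = 1.6901 × 1.6164 ≈ 2.7319 days.

2.7 days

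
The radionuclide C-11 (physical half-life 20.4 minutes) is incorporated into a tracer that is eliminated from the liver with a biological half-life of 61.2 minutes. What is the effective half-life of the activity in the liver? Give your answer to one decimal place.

15.3 minutes

1/t_eff = 1/t_phys + 1/t_biol = 1/20.4 + 1/61.2 = 0.065359 per minute.
t_eff = 20.4 × 61.2 / (20.4 + 61.2) ≈ 15.3 minutes.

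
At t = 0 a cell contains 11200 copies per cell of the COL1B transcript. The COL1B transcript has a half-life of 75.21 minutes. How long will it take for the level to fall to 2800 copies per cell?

2800/11200 = 1/4, so 2 half-lives have elapsed.
t = 2 × 75.21 = 150.42 minutes.

150.42 minutes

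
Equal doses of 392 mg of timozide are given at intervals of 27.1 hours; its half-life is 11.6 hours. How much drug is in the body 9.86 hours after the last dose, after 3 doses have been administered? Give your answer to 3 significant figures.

The 3 doses were given 64.06, 36.96, 9.86 hours ago.
Total = 392·(1/2)^(64.06/11.6) + 392·(1/2)^(36.96/11.6) + 392·(1/2)^(9.86/11.6)
      = 8.5285 + 43.067 + 217.48 ≈ 269.07 mg.

269 mg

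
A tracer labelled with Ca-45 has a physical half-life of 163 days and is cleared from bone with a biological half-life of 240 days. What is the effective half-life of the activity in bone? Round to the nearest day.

97 days

1/t_eff = 1/t_phys + 1/t_biol = 1/163 + 1/240 = 0.010302 per day.
t_eff = 163 × 240 / (163 + 240) ≈ 97.072 days.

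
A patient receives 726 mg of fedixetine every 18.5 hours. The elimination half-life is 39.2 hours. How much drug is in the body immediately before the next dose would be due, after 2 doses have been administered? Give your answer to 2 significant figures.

The 2 doses were given 37, 18.5 hours ago.
Total = 726·(1/2)^(37/39.2) + 726·(1/2)^(18.5/39.2)
      = 377.4 + 523.44 ≈ 900.84 mg.

900 mg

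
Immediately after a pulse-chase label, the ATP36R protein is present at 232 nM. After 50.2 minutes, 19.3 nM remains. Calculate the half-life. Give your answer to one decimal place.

A/A₀ = 19.3/232 ≈ 0.08319.
n = log₂(12.021) ≈ 3.5875 half-lives elapsed in 50.2 minutes.
t½ = 50.2/3.5875 ≈ 13.993 minutes.

14.0 minutes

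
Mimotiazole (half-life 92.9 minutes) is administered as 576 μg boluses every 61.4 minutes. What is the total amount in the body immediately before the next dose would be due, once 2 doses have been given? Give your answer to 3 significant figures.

595 μg

The 2 doses were given 122.8, 61.4 minutes ago.
Total = 576·(1/2)^(122.8/92.9) + 576·(1/2)^(61.4/92.9)
      = 230.41 + 364.3 ≈ 594.72 μg.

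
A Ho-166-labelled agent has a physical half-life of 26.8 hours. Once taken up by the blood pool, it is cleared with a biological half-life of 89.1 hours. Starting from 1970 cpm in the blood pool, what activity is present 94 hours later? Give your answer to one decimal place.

83.4 cpm

1/t_eff = 1/t_phys + 1/t_biol = 1/26.8 + 1/89.1 = 0.048537 per hour.
t_eff = 26.8 × 89.1 / (26.8 + 89.1) ≈ 20.603 hours.
Remaining = 1970 × (1/2)^(94/20.603) = 1970 × (1/2)^4.5625 ≈ 83.374 cpm.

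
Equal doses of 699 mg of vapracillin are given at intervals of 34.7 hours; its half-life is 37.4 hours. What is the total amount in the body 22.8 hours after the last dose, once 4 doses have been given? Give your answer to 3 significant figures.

892 mg

The 4 doses were given 126.9, 92.2, 57.5, 22.8 hours ago.
Total = 699·(1/2)^(126.9/37.4) + 699·(1/2)^(92.2/37.4) + 699·(1/2)^(57.5/37.4) + 699·(1/2)^(22.8/37.4)
      = 66.538 + 126.58 + 240.8 + 458.1 ≈ 892.02 mg.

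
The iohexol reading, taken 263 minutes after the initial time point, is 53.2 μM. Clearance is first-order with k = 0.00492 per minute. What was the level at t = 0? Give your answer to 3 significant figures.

194 μM

t½ = ln 2 / k = 0.69315 / 0.00492 ≈ 140.88 minutes.
Number of half-lives elapsed: n = 263/140.88 ≈ 1.8668.
A₀ = A × 2^n = 53.2 × 2^1.8668 = 53.2 × 3.6472 ≈ 194.03 μM.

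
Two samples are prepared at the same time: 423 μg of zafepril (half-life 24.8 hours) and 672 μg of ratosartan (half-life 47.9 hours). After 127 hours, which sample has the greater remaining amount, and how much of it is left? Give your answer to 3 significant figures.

ratosartan, 107 μg

zafepril: 423 × (1/2)^5.121 ≈ 12.156 μg.
ratosartan: 672 × (1/2)^2.6514 ≈ 106.96 μg.
Ratosartan has more remaining, at ≈ 106.96 μg.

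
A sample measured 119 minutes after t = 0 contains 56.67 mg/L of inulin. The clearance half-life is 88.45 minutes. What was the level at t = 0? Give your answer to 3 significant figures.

Number of half-lives elapsed: n = 119/88.45 ≈ 1.3454.
A₀ = A × 2^n = 56.67 × 2^1.3454 = 56.67 × 2.541 ≈ 144 mg/L.

144 mg/L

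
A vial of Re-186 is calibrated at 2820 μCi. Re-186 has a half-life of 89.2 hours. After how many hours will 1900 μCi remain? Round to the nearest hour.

51 hours

Fraction remaining = 1900/2820 ≈ 0.67376.
n = log₂(2820/1900) = ln(1.4842)/ln 2 ≈ 0.5697 half-lives.
t = n × t½ = 0.5697 × 89.2 ≈ 50.817 hours.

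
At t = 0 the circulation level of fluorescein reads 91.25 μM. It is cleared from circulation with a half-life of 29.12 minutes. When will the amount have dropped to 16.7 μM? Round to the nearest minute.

71 minutes

Fraction remaining = 16.7/91.25 ≈ 0.18301.
n = log₂(91.25/16.7) = ln(5.4641)/ln 2 ≈ 2.45 half-lives.
t = n × t½ = 2.45 × 29.12 ≈ 71.343 minutes.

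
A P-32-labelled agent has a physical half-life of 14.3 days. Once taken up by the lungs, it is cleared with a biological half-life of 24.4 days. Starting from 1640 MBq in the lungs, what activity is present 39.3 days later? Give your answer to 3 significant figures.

79.9 MBq

1/t_eff = 1/t_phys + 1/t_biol = 1/14.3 + 1/24.4 = 0.11091 per day.
t_eff = 14.3 × 24.4 / (14.3 + 24.4) ≈ 9.016 days.
Remaining = 1640 × (1/2)^(39.3/9.016) = 1640 × (1/2)^4.3589 ≈ 79.925 MBq.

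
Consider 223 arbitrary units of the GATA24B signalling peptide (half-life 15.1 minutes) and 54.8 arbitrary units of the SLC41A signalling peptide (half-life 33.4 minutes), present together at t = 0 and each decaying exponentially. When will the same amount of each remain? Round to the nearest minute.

Set 223·(1/2)^(t/15.1) = 54.8·(1/2)^(t/33.4).
Taking log₂: log₂(223/54.8) = t·(1/15.1 − 1/33.4).
log₂(4.0693) = 2.0248; 1/15.1 − 1/33.4 = 0.036285.
t = 2.0248 / 0.036285 ≈ 55.802 minutes.

56 minutes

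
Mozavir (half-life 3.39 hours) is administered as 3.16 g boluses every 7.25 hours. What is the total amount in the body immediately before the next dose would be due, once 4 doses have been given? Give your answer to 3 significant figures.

The 4 doses were given 29, 21.75, 14.5, 7.25 hours ago.
Total = 3.16·(1/2)^(29/3.39) + 3.16·(1/2)^(21.75/3.39) + 3.16·(1/2)^(14.5/3.39) + 3.16·(1/2)^(7.25/3.39)
      = 0.0084044 + 0.037008 + 0.16297 + 0.71761 ≈ 0.92599 g.

0.926 g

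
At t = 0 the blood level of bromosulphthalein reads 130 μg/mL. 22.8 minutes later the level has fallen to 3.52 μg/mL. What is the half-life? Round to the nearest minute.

A/A₀ = 3.52/130 ≈ 0.027077.
n = log₂(36.932) ≈ 5.2068 half-lives elapsed in 22.8 minutes.
t½ = 22.8/5.2068 ≈ 4.3789 minutes.

4 minutes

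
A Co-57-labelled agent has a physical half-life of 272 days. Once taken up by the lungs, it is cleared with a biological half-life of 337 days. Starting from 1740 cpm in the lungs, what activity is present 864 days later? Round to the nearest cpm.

1/t_eff = 1/t_phys + 1/t_biol = 1/272 + 1/337 = 0.0066438 per day.
t_eff = 272 × 337 / (272 + 337) ≈ 150.52 days.
Remaining = 1740 × (1/2)^(864/150.52) = 1740 × (1/2)^5.7403 ≈ 32.55 cpm.

33 cpm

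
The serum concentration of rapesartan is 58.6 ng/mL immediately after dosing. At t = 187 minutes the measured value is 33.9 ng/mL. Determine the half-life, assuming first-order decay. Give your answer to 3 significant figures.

A/A₀ = 33.9/58.6 ≈ 0.5785.
n = log₂(1.7286) ≈ 0.78962 half-lives elapsed in 187 minutes.
t½ = 187/0.78962 ≈ 236.82 minutes.

237 minutes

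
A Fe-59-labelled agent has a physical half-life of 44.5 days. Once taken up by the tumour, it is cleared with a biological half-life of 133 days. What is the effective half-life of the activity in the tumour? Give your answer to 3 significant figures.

1/t_eff = 1/t_phys + 1/t_biol = 1/44.5 + 1/133 = 0.029991 per day.
t_eff = 44.5 × 133 / (44.5 + 133) ≈ 33.344 days.

33.3 days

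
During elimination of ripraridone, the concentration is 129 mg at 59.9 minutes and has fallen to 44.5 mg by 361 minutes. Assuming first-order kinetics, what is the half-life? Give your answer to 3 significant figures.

196 minutes

Over Δt = 361 − 59.9 = 301.1 minutes, the level fell by a factor of 129/44.5 ≈ 2.8989.
n = log₂(2.8989) ≈ 1.5355 half-lives, so t½ = 301.1/1.5355 ≈ 196.09 minutes.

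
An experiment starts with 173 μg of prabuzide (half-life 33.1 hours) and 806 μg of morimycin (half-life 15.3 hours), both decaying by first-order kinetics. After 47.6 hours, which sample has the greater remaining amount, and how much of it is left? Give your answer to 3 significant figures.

prabuzide: 173 × (1/2)^1.4381 ≈ 63.848 μg.
morimycin: 806 × (1/2)^3.1111 ≈ 93.282 μg.
Morimycin has more remaining, at ≈ 93.282 μg.

morimycin, 93.3 μg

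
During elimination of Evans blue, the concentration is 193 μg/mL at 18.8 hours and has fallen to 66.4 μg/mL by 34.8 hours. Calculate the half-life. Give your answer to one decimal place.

10.4 hours

Over Δt = 34.8 − 18.8 = 16 hours, the level fell by a factor of 193/66.4 ≈ 2.9066.
n = log₂(2.9066) ≈ 1.5393 half-lives, so t½ = 16/1.5393 ≈ 10.394 hours.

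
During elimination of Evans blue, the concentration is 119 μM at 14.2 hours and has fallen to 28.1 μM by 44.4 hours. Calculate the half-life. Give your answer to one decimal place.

Over Δt = 44.4 − 14.2 = 30.2 hours, the level fell by a factor of 119/28.1 ≈ 4.2349.
n = log₂(4.2349) ≈ 2.0823 half-lives, so t½ = 30.2/2.0823 ≈ 14.503 hours.

14.5 hours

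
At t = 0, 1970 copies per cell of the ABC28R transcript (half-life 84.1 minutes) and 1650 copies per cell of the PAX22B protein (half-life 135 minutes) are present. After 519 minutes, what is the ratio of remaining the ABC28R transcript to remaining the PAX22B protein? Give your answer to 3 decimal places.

0.238

ABC28R transcript: 1970 × (1/2)^(519/84.1) = 1970 × (1/2)^6.1712 ≈ 27.336 copies per cell.
PAX22B protein: 1650 × (1/2)^(519/135) = 1650 × (1/2)^3.8444 ≈ 114.87 copies per cell.
Ratio ≈ 27.336 / 114.87 ≈ 0.23799.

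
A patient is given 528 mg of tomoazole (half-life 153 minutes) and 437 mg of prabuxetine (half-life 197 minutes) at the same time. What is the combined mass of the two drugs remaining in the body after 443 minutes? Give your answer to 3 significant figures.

tomoazole: 528 × (1/2)^(443/153) = 528 × (1/2)^2.8954 ≈ 70.962 mg.
prabuxetine: 437 × (1/2)^(443/197) = 437 × (1/2)^2.2487 ≈ 91.949 mg.
Total = 70.962 + 91.949 ≈ 162.91 mg.

163 mg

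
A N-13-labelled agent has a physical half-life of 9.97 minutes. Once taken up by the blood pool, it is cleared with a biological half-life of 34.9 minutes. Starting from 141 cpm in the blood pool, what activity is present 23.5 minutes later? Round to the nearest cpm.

17 cpm

1/t_eff = 1/t_phys + 1/t_biol = 1/9.97 + 1/34.9 = 0.12895 per minute.
t_eff = 9.97 × 34.9 / (9.97 + 34.9) ≈ 7.7547 minutes.
Remaining = 141 × (1/2)^(23.5/7.7547) = 141 × (1/2)^3.0304 ≈ 17.257 cpm.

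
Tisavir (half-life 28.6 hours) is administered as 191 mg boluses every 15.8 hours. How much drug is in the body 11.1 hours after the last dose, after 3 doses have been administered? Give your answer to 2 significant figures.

310 mg

The 3 doses were given 42.7, 26.9, 11.1 hours ago.
Total = 191·(1/2)^(42.7/28.6) + 191·(1/2)^(26.9/28.6) + 191·(1/2)^(11.1/28.6)
      = 67.857 + 99.517 + 145.95 ≈ 313.32 mg.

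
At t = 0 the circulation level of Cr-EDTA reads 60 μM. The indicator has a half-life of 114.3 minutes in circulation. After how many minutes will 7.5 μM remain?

7.5/60 = 1/8, so 3 half-lives have elapsed.
t = 3 × 114.3 = 342.9 minutes.

342.9 minutes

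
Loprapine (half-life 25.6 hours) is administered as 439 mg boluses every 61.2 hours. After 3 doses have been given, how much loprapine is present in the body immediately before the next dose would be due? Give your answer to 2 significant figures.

100 mg

The 3 doses were given 183.6, 122.4, 61.2 hours ago.
Total = 439·(1/2)^(183.6/25.6) + 439·(1/2)^(122.4/25.6) + 439·(1/2)^(61.2/25.6)
      = 3.0445 + 15.965 + 83.717 ≈ 102.73 mg.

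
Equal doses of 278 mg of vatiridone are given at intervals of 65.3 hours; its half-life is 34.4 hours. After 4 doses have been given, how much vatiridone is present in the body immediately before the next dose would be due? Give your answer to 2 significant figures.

100 mg

The 4 doses were given 261.2, 195.9, 130.6, 65.3 hours ago.
Total = 278·(1/2)^(261.2/34.4) + 278·(1/2)^(195.9/34.4) + 278·(1/2)^(130.6/34.4) + 278·(1/2)^(65.3/34.4)
      = 1.4398 + 5.3672 + 20.007 + 74.578 ≈ 101.39 mg.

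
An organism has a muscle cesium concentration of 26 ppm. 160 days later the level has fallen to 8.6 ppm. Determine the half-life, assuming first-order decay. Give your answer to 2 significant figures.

A/A₀ = 8.6/26 ≈ 0.33077.
n = log₂(3.0233) ≈ 1.5961 half-lives elapsed in 160 days.
t½ = 160/1.5961 ≈ 100.24 days.

100 days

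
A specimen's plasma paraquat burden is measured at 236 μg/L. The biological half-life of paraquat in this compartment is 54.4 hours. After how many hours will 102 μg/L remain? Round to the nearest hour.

Fraction remaining = 102/236 ≈ 0.4322.
n = log₂(236/102) = ln(2.3137)/ln 2 ≈ 1.2102 half-lives.
t = n × t½ = 1.2102 × 54.4 ≈ 65.836 hours.

66 hours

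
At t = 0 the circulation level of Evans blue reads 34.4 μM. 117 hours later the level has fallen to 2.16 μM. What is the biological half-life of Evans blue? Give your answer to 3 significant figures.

29.3 hours

A/A₀ = 2.16/34.4 ≈ 0.062791.
n = log₂(15.926) ≈ 3.9933 half-lives elapsed in 117 hours.
t½ = 117/3.9933 ≈ 29.299 hours.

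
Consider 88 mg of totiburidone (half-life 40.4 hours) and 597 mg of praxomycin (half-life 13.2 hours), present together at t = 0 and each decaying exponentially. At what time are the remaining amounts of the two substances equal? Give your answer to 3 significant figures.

54.2 hours

Set 88·(1/2)^(t/40.4) = 597·(1/2)^(t/13.2).
Taking log₂: log₂(88/597) = t·(1/40.4 − 1/13.2).
log₂(0.1474) = -2.7622; 1/40.4 − 1/13.2 = -0.051005.
t = -2.7622 / -0.051005 ≈ 54.154 hours.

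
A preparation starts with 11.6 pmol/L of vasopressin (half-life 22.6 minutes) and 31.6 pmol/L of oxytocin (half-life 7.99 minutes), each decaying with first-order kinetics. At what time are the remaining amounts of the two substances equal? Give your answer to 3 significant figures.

Set 11.6·(1/2)^(t/22.6) = 31.6·(1/2)^(t/7.99).
Taking log₂: log₂(11.6/31.6) = t·(1/22.6 − 1/7.99).
log₂(0.36709) = -1.4458; 1/22.6 − 1/7.99 = -0.080909.
t = -1.4458 / -0.080909 ≈ 17.87 minutes.

17.9 minutes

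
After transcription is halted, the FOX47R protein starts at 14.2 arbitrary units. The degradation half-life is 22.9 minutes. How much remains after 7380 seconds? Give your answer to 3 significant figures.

0.343 arbitrary units

Convert the elapsed time: 7380 seconds = 123 minutes.
Number of half-lives: n = 123/22.9 ≈ 5.3712.
Remaining = 14.2 × (1/2)^5.3712 = 14.2 × 0.024161 ≈ 0.34309 arbitrary units.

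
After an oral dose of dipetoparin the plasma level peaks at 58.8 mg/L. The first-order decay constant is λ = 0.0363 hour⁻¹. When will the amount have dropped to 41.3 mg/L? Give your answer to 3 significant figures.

9.73 hours

t½ = ln 2 / λ = 0.69315 / 0.0363 ≈ 19.095 hours.
Fraction remaining = 41.3/58.8 ≈ 0.70238.
n = log₂(58.8/41.3) = ln(1.4237)/ln 2 ≈ 0.50967 half-lives.
t = n × t½ = 0.50967 × 19.095 ≈ 9.7322 hours.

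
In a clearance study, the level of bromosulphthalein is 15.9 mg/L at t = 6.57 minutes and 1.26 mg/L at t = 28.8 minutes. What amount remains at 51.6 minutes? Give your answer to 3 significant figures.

0.0936 mg/L

Over Δt = 28.8 − 6.57 = 22.23 minutes, the level fell by a factor of 15.9/1.26 ≈ 12.619.
n = log₂(12.619) ≈ 3.6575 half-lives, so t½ = 22.23/3.6575 ≈ 6.0779 minutes.
From t = 28.8 to t = 51.6: 1.26 × (1/2)^((51.6−28.8)/6.0779) ≈ 0.093565 mg/L.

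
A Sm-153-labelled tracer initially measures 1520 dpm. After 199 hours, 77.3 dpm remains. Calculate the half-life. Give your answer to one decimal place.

A/A₀ = 77.3/1520 ≈ 0.050855.
n = log₂(19.664) ≈ 4.2975 half-lives elapsed in 199 hours.
t½ = 199/4.2975 ≈ 46.306 hours.

46.3 hours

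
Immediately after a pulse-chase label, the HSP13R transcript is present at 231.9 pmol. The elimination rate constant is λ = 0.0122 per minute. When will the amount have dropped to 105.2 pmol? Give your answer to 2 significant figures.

65 minutes

t½ = ln 2 / λ = 0.69315 / 0.0122 ≈ 56.815 minutes.
Fraction remaining = 105.2/231.9 ≈ 0.45364.
n = log₂(231.9/105.2) = ln(2.2044)/ln 2 ≈ 1.1404 half-lives.
t = n × t½ = 1.1404 × 56.815 ≈ 64.79 minutes.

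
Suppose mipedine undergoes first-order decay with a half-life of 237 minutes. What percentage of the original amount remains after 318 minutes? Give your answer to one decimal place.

n = 318/237 ≈ 1.3418 half-lives.
Fraction remaining = (1/2)^1.3418 ≈ 0.39454, i.e. 39.454%.

39.5%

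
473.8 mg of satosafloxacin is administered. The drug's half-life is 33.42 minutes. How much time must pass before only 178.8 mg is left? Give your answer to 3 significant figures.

47.0 minutes

Fraction remaining = 178.8/473.8 ≈ 0.37737.
n = log₂(473.8/178.8) = ln(2.6499)/ln 2 ≈ 1.4059 half-lives.
t = n × t½ = 1.4059 × 33.42 ≈ 46.986 minutes.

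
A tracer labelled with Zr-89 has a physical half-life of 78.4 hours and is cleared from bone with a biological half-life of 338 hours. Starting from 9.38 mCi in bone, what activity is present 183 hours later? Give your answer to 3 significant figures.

1.28 mCi

1/t_eff = 1/t_phys + 1/t_biol = 1/78.4 + 1/338 = 0.015714 per hour.
t_eff = 78.4 × 338 / (78.4 + 338) ≈ 63.639 hours.
Remaining = 9.38 × (1/2)^(183/63.639) = 9.38 × (1/2)^2.8756 ≈ 1.2781 mCi.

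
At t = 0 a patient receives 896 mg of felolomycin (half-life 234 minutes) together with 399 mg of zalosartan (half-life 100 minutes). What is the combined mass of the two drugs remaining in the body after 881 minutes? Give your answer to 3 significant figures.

felolomycin: 896 × (1/2)^(881/234) = 896 × (1/2)^3.765 ≈ 65.909 mg.
zalosartan: 399 × (1/2)^(881/100) = 399 × (1/2)^8.81 ≈ 0.88899 mg.
Total = 65.909 + 0.88899 ≈ 66.798 mg.

66.8 mg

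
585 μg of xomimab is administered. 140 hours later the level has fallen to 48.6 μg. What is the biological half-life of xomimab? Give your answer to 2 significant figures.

A/A₀ = 48.6/585 ≈ 0.083077.
n = log₂(12.037) ≈ 3.5894 half-lives elapsed in 140 hours.
t½ = 140/3.5894 ≈ 39.004 hours.

39 hours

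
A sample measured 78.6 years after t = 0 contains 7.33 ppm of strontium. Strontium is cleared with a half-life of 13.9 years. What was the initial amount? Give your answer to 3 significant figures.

369 ppm

Number of half-lives elapsed: n = 78.6/13.9 ≈ 5.6547.
A₀ = A × 2^n = 7.33 × 2^5.6547 = 7.33 × 50.376 ≈ 369.26 ppm.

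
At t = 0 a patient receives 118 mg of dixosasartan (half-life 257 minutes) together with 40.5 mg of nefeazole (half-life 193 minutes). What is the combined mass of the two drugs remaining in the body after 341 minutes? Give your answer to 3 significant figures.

dixosasartan: 118 × (1/2)^(341/257) = 118 × (1/2)^1.3268 ≈ 47.039 mg.
nefeazole: 40.5 × (1/2)^(341/193) = 40.5 × (1/2)^1.7668 ≈ 11.901 mg.
Total = 47.039 + 11.901 ≈ 58.94 mg.

58.9 mg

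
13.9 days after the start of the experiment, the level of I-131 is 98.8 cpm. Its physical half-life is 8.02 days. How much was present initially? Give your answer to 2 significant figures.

330 cpm

Number of half-lives elapsed: n = 13.9/8.02 ≈ 1.7332.
A₀ = A × 2^n = 98.8 × 2^1.7332 = 98.8 × 3.3246 ≈ 328.47 cpm.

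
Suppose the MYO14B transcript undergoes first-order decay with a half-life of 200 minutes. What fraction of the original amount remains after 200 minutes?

n = 200/200 ≈ 1 half-life.
Fraction remaining = (1/2)^1 ≈ 0.5.

0.5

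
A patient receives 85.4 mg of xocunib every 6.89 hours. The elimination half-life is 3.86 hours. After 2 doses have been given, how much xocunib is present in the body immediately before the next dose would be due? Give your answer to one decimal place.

32.0 mg

The 2 doses were given 13.78, 6.89 hours ago.
Total = 85.4·(1/2)^(13.78/3.86) + 85.4·(1/2)^(6.89/3.86)
      = 7.1911 + 24.781 ≈ 31.973 mg.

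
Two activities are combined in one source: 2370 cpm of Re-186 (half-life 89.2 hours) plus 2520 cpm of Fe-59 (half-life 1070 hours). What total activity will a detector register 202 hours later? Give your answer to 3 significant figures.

Re-186: 2370 × (1/2)^(202/89.2) = 2370 × (1/2)^2.2646 ≈ 493.22 cpm.
Fe-59: 2520 × (1/2)^(202/1070) = 2520 × (1/2)^0.18879 ≈ 2210.9 cpm.
Total = 493.22 + 2210.9 ≈ 2704.1 cpm.

2700 cpm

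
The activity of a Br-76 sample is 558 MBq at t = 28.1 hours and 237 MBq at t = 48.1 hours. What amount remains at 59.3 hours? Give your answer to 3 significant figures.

Over Δt = 48.1 − 28.1 = 20 hours, the level fell by a factor of 558/237 ≈ 2.3544.
n = log₂(2.3544) ≈ 1.2354 half-lives, so t½ = 20/1.2354 ≈ 16.189 hours.
From t = 48.1 to t = 59.3: 237 × (1/2)^((59.3−48.1)/16.189) ≈ 146.72 MBq.

147 MBq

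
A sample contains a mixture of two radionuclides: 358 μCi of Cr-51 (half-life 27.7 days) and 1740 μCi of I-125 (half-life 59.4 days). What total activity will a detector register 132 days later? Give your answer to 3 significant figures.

Cr-51: 358 × (1/2)^(132/27.7) = 358 × (1/2)^4.7653 ≈ 13.164 μCi.
I-125: 1740 × (1/2)^(132/59.4) = 1740 × (1/2)^2.2222 ≈ 372.9 μCi.
Total = 13.164 + 372.9 ≈ 386.06 μCi.

386 μCi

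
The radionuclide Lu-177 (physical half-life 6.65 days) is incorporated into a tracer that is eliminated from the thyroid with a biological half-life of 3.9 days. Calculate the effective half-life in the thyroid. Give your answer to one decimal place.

1/t_eff = 1/t_phys + 1/t_biol = 1/6.65 + 1/3.9 = 0.40679 per day.
t_eff = 6.65 × 3.9 / (6.65 + 3.9) ≈ 2.4583 days.

2.5 days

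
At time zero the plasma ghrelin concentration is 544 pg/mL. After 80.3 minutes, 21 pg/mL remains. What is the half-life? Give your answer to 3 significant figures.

A/A₀ = 21/544 ≈ 0.038603.
n = log₂(25.905) ≈ 4.6951 half-lives elapsed in 80.3 minutes.
t½ = 80.3/4.6951 ≈ 17.103 minutes.

17.1 minutes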